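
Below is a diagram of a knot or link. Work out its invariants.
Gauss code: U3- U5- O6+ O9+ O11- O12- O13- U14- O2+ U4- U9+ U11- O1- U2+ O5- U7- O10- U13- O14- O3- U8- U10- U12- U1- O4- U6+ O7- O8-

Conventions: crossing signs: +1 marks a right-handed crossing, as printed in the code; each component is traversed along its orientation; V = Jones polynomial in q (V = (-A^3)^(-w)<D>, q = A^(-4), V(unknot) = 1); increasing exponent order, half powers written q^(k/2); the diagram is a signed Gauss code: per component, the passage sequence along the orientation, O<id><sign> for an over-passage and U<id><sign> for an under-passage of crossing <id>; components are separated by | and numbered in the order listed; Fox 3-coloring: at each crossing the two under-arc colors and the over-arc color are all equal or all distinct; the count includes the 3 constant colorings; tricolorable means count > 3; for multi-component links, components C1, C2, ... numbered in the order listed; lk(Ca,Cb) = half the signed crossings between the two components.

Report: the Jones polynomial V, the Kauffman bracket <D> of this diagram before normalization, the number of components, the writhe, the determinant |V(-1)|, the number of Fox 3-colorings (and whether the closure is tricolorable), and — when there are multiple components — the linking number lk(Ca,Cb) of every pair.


Jones polynomial: V(q) = -2q^-9 + 3q^-8 - 4q^-7 + 5q^-6 - 4q^-5 + 4q^-4 - 2q^-3 + q^-2
<D> = A^-16 - 2A^-12 + 4A^-8 - 4A^-4 + 5 - 4A^4 + 3A^8 - 2A^12; writhe -8
components 1, writhe -8 (14 crossings)
3-colorings: 3 of 3^14, det 25 — not tricolorable
note: |V(-1)| = 25: so not tricolorable, since 3 does not divide 25


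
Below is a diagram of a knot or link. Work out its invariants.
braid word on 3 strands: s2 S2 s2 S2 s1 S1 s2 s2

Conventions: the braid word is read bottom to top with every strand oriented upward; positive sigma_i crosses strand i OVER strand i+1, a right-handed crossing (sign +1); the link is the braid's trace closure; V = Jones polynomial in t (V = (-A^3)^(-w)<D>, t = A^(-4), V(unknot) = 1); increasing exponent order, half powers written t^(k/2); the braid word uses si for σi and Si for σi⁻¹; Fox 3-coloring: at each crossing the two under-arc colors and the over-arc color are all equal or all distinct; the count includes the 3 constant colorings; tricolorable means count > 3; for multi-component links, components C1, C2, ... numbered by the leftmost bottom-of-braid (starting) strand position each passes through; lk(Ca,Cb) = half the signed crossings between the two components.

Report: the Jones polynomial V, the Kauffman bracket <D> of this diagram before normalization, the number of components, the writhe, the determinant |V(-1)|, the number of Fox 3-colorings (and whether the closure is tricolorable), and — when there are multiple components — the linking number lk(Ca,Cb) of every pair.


V = 1 + t + t^2 + t^3
<D> = A^-6 + A^-2 + A^2 + A^6 (w = +2)
3 components over 8 crossings, w = +2
lk(C1,C2): 0
lk(C1,C3) = 0
linking number lk(C2,C3) = +1
9 Fox colorings among 3^9, |V(-1)| = 0: tricolorable
why: the 3 component pairs carry total linking +1


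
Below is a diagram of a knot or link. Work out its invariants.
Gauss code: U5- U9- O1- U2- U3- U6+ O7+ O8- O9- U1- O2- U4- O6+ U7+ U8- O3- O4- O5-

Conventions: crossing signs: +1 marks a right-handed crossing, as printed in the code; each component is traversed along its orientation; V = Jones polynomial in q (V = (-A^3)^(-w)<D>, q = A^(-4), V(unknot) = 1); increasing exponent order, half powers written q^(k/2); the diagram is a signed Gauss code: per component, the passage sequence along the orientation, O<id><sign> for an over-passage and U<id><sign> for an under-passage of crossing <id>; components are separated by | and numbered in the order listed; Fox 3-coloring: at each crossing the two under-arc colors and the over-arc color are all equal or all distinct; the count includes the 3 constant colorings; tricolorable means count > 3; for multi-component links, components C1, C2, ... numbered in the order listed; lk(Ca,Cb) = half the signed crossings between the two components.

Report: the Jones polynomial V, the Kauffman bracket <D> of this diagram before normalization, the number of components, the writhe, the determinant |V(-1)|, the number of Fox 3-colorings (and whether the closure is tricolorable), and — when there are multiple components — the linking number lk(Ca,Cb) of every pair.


V = -q^-4 + q^-3 + q^-1
<D> = -A^-11 - A^-3 + A (w = -5)
1 component over 9 crossings, w = -5
9 Fox colorings among 3^9, |V(-1)| = 3: tricolorable
why: w = -5 shifts under R1 moves; the (-A^3)^(5) factor cancels that in V


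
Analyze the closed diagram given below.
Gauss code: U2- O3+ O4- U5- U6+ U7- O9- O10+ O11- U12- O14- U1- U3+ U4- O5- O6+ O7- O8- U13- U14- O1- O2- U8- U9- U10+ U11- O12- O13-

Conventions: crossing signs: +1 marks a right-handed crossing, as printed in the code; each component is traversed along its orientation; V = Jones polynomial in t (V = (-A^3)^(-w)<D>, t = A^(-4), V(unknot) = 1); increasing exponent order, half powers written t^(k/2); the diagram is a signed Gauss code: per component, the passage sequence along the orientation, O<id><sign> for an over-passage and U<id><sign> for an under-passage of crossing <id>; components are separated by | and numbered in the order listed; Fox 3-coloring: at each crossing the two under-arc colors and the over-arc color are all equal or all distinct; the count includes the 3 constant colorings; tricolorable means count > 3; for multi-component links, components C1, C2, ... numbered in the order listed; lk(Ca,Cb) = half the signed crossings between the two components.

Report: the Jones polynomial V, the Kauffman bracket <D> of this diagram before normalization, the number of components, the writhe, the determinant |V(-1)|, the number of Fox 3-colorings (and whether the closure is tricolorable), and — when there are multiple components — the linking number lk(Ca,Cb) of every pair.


Jones polynomial: V(t) = -t^-8 + t^-5 + t^-3
<D> = A^-12 + A^-4 - A^8; writhe -8
components 1, writhe -8 (14 crossings)
3-colorings: 9 of 3^14, det 3 — tricolorable
note: w = -8 (over 14 crossings) is diagram-only; (-A^3)^(8) removes it from V


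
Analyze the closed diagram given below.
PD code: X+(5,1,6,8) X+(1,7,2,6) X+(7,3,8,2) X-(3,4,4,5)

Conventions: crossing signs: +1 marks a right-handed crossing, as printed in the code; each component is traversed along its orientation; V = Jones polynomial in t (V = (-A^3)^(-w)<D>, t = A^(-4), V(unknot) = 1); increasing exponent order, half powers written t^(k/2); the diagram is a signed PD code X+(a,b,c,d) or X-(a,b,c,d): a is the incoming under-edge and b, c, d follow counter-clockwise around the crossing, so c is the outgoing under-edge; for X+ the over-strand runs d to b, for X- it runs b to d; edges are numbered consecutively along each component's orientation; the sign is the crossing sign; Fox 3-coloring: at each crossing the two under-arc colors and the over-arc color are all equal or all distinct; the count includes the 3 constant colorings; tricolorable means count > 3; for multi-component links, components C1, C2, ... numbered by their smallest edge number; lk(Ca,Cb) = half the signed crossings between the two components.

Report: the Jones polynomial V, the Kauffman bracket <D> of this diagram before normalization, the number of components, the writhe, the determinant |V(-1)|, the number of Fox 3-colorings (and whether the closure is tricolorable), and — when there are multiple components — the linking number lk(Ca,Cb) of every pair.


V = t + t^3 - t^4
<D> = -A^-10 + A^-6 + A^2 (w = +2)
1 component over 4 crossings, w = +2
9 Fox colorings among 3^4, |V(-1)| = 3: tricolorable
why: w = +2 (over 4 crossings) is diagram-only; (-A^3)^(-2) removes it from V


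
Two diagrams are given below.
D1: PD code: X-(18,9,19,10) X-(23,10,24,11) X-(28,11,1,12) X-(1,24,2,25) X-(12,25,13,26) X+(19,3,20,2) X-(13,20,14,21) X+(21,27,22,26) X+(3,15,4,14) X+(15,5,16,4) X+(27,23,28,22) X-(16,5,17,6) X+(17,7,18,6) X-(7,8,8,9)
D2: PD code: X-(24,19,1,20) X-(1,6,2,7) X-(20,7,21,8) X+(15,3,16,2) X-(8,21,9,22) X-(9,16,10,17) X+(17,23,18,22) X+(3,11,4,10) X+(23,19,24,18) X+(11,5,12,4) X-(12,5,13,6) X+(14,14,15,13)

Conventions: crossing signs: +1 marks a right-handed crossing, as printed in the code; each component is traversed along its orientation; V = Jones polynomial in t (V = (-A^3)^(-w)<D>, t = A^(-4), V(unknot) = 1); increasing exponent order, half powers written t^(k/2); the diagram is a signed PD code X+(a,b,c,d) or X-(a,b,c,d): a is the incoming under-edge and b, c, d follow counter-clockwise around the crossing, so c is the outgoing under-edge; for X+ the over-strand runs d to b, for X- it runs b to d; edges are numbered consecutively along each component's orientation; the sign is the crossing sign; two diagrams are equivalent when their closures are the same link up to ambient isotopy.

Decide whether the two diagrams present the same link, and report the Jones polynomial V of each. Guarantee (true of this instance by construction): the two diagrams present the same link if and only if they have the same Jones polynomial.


same link: yes
V(D1) = t^-4 - t^-3 + t^-2 - 2t^-1 + 2 - t + t^2  [14 crossings, <D> = A^-14 - A^-10 + 2A^-6 - 2A^-2 + A^2 - A^6 + A^10, w = -2]
V(D2) = t^-4 - t^-3 + t^-2 - 2t^-1 + 2 - t + t^2  [12 crossings, <D> = A^-8 - A^-4 + 2 - 2A^4 + A^8 - A^12 + A^16, w = 0]
insight: one V(t) for all 2 diagrams — one class (guaranteed)


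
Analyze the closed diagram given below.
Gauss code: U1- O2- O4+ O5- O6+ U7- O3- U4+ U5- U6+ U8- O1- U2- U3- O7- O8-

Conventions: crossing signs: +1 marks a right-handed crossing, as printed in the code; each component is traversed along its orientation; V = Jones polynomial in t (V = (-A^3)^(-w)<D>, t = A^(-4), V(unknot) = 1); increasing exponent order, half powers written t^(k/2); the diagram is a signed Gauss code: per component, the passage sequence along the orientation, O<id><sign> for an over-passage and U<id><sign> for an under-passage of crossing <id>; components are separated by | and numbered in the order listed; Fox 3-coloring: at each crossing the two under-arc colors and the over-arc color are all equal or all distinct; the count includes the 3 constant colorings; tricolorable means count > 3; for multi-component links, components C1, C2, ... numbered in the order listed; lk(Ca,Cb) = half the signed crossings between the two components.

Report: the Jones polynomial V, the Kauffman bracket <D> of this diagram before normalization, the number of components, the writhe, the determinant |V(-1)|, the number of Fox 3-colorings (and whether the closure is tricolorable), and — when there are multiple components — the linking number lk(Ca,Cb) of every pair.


V = -t^-6 + t^-5 - t^-4 + 2t^-3 - t^-2 + t^-1
<D> = A^-8 - A^-4 + 2 - A^4 + A^8 - A^12 (w = -4)
1 component over 8 crossings, w = -4
3 Fox colorings among 3^8, |V(-1)| = 7: not tricolorable
why: |V(-1)| = 7: so not tricolorable, since 3 does not divide 7


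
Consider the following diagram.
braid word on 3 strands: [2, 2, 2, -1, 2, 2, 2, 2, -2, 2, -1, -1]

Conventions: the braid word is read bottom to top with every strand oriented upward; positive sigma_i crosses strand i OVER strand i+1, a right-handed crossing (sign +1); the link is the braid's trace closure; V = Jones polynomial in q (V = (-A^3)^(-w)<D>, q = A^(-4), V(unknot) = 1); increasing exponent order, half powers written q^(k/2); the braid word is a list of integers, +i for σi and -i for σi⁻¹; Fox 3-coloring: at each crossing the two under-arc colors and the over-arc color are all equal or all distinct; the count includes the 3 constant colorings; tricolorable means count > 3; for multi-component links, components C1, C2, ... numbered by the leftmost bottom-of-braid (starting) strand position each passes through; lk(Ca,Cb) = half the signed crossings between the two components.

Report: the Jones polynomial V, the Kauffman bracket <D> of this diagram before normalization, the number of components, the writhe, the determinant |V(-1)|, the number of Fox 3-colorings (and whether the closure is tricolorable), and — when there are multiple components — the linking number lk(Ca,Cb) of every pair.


V(q) = -q^-1 + 2 - 3q + 6q^2 - 6q^3 + 7q^4 - 7q^5 + 6q^6 - 4q^7 + 2q^8 - q^9
bracket: -A^-24 + 2A^-20 - 4A^-16 + 6A^-12 - 7A^-8 + 7A^-4 - 6 + 6A^4 - 3A^8 + 2A^12 - A^16, w = +4
1 component, writhe +4, over 12 crossings
det 45, colorings 9 of 3^12 — tricolorable
observation: w = +4 (over 12 crossings) is diagram-only; (-A^3)^(-4) removes it from V


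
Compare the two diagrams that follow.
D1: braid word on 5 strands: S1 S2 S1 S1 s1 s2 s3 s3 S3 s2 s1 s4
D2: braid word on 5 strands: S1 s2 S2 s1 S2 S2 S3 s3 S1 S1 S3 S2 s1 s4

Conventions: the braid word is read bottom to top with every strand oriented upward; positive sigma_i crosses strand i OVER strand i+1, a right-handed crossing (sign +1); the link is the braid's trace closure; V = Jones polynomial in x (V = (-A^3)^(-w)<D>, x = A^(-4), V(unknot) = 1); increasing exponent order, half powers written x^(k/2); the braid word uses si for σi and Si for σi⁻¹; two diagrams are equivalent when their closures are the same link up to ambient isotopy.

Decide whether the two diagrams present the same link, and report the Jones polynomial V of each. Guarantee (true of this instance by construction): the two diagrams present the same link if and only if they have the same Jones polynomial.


equivalent: no
V(D1) = 1  (w +2, c 12, <D> = A^6)
V(D2) = -x^-6 + x^-5 - x^-4 + 2x^-3 - x^-2 + x^-1  (w -4, c 14, <D> = A^-8 - A^-4 + 2 - A^4 + A^8 - A^12)
why: V(x) takes 2 values over 2 diagrams, fixing the grouping


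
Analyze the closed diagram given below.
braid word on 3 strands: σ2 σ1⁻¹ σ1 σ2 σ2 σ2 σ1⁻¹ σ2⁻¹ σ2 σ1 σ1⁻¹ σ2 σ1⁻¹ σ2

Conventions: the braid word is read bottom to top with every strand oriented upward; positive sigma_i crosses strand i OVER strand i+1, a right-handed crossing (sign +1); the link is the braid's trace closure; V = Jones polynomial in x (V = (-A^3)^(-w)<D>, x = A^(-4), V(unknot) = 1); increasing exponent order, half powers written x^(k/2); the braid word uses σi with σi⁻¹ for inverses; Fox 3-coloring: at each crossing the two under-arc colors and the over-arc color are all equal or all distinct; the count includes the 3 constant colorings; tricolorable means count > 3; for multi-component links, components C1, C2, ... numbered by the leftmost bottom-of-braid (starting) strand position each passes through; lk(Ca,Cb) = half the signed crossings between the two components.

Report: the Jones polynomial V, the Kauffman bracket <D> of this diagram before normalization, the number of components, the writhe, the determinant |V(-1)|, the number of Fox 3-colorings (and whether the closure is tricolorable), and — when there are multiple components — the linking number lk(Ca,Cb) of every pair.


Jones polynomial: V(x) = 1 - x + 2x^2 - 2x^3 + 3x^4 - 3x^5 + 2x^6 - 2x^7 + x^8
<D> = A^-20 - 2A^-16 + 2A^-12 - 3A^-8 + 3A^-4 - 2 + 2A^4 - A^8 + A^12; writhe +4
components 1, writhe +4 (14 crossings)
3-colorings: 3 of 3^14, det 17 — not tricolorable
note: det 17 = |V(-1)|; not divisible by 3, so not tricolorable


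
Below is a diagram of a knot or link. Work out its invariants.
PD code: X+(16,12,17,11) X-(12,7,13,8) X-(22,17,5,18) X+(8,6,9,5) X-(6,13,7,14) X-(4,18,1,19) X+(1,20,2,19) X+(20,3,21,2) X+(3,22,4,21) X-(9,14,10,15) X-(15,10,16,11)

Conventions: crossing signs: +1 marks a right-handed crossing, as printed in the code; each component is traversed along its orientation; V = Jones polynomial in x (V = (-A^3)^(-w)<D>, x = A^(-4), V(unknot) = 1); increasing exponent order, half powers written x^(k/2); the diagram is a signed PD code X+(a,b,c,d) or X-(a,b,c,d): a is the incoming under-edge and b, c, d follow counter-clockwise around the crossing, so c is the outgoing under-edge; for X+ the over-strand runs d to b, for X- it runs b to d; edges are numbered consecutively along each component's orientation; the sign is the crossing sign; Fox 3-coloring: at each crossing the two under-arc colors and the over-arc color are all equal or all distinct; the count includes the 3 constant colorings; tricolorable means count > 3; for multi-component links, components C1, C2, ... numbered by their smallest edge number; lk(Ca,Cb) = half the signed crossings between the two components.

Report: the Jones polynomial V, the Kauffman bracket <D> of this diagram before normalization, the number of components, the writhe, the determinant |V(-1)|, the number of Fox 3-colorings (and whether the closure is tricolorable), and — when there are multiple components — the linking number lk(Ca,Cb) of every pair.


V = -x^(1/2) - x^(5/2)
<D> = A^-13 + A^-5 (w = -1)
2 components over 11 crossings, w = -1
lk(C1,C2): +1
3 Fox colorings among 3^11, |V(-1)| = 2: not tricolorable
why: the span of V is 2, within the link bound 11 + 2 - 1


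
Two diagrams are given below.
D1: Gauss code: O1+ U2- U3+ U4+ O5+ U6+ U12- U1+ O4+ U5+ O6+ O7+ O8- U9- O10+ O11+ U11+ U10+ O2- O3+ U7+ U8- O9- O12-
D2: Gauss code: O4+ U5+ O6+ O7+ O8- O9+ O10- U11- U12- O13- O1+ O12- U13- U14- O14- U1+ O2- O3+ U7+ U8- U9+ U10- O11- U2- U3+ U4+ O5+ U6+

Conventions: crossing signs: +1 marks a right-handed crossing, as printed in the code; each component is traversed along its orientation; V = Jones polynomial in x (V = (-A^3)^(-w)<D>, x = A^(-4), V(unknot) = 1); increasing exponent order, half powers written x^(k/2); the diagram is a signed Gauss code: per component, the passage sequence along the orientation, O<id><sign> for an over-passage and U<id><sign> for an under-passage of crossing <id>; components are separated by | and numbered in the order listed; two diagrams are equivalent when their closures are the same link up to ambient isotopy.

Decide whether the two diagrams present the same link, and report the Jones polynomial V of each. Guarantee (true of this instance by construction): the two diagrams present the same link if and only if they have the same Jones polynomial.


same link: yes
V(D1) = x + x^3 - x^4  [12 crossings, <D> = -A^-4 + 1 + A^8, w = +4]
V(D2) = x + x^3 - x^4  [14 crossings, <D> = -A^-16 + A^-12 + A^-4, w = 0]
insight: one V(x) for all 2 diagrams — one class (guaranteed)


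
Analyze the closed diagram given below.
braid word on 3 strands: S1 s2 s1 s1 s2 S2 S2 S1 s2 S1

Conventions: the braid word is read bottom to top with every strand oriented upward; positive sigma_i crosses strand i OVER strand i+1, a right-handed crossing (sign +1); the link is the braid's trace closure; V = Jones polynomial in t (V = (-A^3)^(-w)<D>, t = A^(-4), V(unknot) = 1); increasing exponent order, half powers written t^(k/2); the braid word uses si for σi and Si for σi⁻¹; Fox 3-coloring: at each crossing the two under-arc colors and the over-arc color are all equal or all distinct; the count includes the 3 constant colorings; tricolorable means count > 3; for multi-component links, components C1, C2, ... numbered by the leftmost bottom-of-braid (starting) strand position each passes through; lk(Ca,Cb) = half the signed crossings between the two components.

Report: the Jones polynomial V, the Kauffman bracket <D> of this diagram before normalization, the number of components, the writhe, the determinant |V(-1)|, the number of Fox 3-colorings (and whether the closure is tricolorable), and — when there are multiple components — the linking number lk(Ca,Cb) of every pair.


Jones polynomial: V(t) = -t^-3 + t^-2 - t^-1 + 3 - t + t^2 - t^3
<D> = -A^-12 + A^-8 - A^-4 + 3 - A^4 + A^8 - A^12; writhe 0
components 1, writhe 0 (10 crossings)
3-colorings: 27 of 3^10, det 9 — tricolorable
note: the word shrinks to σ1⁻¹ σ2 σ1 σ1 σ2⁻¹ σ1⁻¹ σ2 σ1⁻¹ after cancelling


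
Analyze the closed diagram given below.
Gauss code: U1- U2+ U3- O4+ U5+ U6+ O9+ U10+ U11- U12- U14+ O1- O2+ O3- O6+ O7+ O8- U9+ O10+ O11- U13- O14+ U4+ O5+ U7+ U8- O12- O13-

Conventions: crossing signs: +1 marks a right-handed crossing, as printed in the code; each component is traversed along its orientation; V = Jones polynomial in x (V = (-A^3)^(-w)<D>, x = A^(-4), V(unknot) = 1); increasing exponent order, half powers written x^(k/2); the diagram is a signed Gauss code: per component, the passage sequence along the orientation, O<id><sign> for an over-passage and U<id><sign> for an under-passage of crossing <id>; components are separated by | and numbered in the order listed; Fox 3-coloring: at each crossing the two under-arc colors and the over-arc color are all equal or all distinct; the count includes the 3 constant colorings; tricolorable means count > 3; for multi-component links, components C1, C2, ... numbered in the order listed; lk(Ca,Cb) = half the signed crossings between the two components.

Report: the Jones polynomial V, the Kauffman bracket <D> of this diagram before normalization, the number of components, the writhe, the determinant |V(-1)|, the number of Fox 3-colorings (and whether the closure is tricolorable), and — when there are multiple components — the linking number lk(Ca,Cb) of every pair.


V(x) = x^-1 - 1 + 2x - 2x^2 + 2x^3 - 2x^4 + x^5
bracket: A^-14 - 2A^-10 + 2A^-6 - 2A^-2 + 2A^2 - A^6 + A^10, w = +2
1 component, writhe +2, over 14 crossings
det 11, colorings 3 of 3^14 — not tricolorable
observation: V spans 6 powers of x: at least 6 crossings in any diagram


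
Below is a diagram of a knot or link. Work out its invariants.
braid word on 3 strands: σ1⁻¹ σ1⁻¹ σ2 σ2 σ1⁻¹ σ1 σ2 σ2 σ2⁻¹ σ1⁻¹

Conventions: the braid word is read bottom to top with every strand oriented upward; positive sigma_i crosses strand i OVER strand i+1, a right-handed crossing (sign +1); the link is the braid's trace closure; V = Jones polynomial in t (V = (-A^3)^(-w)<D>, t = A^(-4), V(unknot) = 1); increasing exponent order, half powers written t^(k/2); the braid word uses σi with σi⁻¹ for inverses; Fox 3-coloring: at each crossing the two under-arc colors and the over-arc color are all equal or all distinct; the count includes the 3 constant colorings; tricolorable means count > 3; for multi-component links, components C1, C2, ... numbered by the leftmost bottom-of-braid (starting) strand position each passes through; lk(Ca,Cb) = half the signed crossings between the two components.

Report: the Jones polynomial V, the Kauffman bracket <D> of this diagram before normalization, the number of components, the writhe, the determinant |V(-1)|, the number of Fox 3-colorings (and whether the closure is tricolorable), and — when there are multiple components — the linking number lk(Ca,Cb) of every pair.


Jones polynomial: V(t) = -t^-3 + t^-2 - t^-1 + 3 - t + t^2 - t^3
<D> = -A^-12 + A^-8 - A^-4 + 3 - A^4 + A^8 - A^12; writhe 0
components 1, writhe 0 (10 crossings)
3-colorings: 27 of 3^10, det 9 — tricolorable
note: det 9 = |V(-1)|; divisible by 3, so tricolorable


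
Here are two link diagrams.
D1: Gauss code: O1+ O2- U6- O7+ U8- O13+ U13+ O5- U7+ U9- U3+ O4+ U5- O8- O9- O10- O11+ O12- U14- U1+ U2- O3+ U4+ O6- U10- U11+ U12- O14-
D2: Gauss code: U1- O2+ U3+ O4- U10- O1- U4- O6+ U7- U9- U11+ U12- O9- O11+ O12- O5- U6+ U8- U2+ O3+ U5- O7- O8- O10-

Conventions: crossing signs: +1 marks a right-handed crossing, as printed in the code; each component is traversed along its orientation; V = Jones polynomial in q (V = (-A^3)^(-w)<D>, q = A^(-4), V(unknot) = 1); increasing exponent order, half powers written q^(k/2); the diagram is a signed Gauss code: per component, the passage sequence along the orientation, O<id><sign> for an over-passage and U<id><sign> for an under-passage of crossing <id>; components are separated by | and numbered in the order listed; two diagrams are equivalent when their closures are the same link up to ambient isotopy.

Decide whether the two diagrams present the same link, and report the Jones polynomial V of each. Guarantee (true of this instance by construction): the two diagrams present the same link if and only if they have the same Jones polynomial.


equivalent: yes
D1 (bracket A^-10 - A^-6 + 2A^-2 - 2A^2 + 2A^6 - 2A^10 + A^14; 14 crossings at w = -2): V = q^-5 - 2q^-4 + 2q^-3 - 2q^-2 + 2q^-1 - 1 + q
D2 (bracket A^-16 - A^-12 + 2A^-8 - 2A^-4 + 2 - 2A^4 + A^8; 12 crossings at w = -4): V = q^-5 - 2q^-4 + 2q^-3 - 2q^-2 + 2q^-1 - 1 + q
key observation: Reidemeister moves carry D1 (14 crossings) to D2 (12)


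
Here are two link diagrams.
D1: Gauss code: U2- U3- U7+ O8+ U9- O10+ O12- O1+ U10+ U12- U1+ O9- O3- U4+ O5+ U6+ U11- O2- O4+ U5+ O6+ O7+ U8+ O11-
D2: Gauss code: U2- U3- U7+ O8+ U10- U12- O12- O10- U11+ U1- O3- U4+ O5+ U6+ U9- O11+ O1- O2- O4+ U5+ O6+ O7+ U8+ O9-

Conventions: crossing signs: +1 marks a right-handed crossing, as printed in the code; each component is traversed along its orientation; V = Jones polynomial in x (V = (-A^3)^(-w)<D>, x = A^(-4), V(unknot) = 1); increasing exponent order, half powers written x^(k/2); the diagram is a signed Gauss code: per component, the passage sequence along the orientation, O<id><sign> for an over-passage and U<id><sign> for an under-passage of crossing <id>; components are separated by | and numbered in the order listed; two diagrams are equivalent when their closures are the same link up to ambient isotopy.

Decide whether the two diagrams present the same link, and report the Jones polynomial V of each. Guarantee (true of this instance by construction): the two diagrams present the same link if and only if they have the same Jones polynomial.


equivalent: yes
D1 (bracket A^-14 - 2A^-10 + 2A^-6 - 2A^-2 + 2A^2 - A^6 + A^10; 12 crossings at w = +2): V = x^-1 - 1 + 2x - 2x^2 + 2x^3 - 2x^4 + x^5
D2 (bracket A^-20 - 2A^-16 + 2A^-12 - 2A^-8 + 2A^-4 - 1 + A^4; 12 crossings at w = 0): V = x^-1 - 1 + 2x - 2x^2 + 2x^3 - 2x^4 + x^5
key observation: Reidemeister moves carry D1 (12 crossings) to D2 (12)


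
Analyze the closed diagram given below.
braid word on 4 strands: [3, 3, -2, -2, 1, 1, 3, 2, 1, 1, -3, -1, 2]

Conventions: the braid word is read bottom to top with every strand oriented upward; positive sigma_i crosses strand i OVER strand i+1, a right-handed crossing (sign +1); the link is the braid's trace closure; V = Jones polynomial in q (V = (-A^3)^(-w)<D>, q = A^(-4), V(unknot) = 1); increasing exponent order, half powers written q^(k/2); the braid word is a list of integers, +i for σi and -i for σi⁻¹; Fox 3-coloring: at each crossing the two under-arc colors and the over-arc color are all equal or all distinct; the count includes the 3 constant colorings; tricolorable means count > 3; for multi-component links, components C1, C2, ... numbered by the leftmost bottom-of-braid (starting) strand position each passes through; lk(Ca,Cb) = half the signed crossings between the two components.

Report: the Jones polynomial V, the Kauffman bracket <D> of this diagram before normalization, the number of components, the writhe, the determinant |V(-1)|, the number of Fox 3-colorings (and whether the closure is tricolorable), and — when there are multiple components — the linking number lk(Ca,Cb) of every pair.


V = -1 + 3q - 4q^2 + 6q^3 - 5q^4 + 5q^5 - 4q^6 + 2q^7 - q^8
<D> = A^-17 - 2A^-13 + 4A^-9 - 5A^-5 + 5A^-1 - 6A^3 + 4A^7 - 3A^11 + A^15 (w = +5)
1 component over 13 crossings, w = +5
3 Fox colorings among 3^13, |V(-1)| = 31: not tricolorable
why: |V(-1)| = 31: so not tricolorable, since 3 does not divide 31


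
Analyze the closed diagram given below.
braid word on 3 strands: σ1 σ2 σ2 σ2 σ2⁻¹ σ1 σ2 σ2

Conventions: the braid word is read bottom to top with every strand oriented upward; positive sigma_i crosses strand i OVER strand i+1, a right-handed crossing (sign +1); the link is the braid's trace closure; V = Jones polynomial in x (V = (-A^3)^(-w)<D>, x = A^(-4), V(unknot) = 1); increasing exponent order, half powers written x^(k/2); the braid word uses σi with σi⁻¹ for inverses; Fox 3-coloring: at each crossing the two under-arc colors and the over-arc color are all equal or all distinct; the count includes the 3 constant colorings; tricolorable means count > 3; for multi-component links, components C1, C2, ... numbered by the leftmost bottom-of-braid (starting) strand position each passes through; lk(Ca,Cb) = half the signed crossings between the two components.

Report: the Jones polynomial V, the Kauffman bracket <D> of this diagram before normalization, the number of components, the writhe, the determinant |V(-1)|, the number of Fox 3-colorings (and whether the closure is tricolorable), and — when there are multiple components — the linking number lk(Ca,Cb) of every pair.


V = x^2 + x^4 + 2x^6
<D> = 2A^-6 + A^2 + A^10 (w = +6)
3 components over 8 crossings, w = +6
lk(C1,C2): +1
lk(C1,C3) = +1
linking number lk(C2,C3) = +1
3 Fox colorings among 3^8, |V(-1)| = 4: not tricolorable
why: the span of V is 4, within the link bound 8 + 3 - 1


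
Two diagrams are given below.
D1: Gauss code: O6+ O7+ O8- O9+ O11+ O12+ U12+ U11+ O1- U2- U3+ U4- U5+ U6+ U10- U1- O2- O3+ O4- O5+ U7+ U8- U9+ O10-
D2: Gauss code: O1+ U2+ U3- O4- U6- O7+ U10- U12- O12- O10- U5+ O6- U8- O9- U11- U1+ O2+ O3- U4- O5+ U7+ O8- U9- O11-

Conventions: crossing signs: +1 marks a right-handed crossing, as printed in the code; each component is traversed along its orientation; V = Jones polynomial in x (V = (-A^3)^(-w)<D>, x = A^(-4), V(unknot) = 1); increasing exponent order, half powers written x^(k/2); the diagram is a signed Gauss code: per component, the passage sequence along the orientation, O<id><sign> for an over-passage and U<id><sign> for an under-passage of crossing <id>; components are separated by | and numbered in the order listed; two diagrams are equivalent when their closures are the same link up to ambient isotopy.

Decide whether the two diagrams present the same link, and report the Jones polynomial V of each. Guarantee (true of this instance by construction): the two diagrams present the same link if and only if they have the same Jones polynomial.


same link: no
V(D1) = 1  [12 crossings, <D> = A^6, w = +2]
V(D2) = x^-5 - 2x^-4 + 2x^-3 - 2x^-2 + 2x^-1 - 1 + x  [12 crossings, <D> = A^-16 - A^-12 + 2A^-8 - 2A^-4 + 2 - 2A^4 + A^8, w = -4]
insight: 2 values of V(x) split the 2 diagrams


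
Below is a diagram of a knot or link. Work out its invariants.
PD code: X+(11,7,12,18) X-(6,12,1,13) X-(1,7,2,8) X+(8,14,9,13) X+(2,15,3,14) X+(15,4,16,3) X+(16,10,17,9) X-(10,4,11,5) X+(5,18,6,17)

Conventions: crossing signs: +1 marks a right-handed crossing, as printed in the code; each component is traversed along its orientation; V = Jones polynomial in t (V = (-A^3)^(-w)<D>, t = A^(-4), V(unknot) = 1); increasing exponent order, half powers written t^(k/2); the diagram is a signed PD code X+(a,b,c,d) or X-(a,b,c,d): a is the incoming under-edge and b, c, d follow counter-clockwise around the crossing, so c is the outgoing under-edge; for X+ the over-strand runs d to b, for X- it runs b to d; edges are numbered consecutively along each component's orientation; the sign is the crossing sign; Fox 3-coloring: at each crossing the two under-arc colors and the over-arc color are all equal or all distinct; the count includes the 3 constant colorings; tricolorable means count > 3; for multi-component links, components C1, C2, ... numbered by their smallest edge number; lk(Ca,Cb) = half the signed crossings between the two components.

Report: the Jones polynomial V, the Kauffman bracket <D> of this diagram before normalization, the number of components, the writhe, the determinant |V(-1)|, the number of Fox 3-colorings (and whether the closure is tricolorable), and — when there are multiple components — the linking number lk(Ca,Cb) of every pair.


V(t) = -2t^(1/2) + t^(3/2) - 2t^(5/2) + t^(7/2) - t^(9/2) + t^(11/2)
bracket: -A^-13 + A^-9 - A^-5 + 2A^-1 - A^3 + 2A^7, w = +3
2 components, writhe +3, over 9 crossings
lk(C1,C2) = 0
det 8, colorings 3 of 3^9 — not tricolorable
observation: the span of V is 5, within the link bound 9 + 2 - 1


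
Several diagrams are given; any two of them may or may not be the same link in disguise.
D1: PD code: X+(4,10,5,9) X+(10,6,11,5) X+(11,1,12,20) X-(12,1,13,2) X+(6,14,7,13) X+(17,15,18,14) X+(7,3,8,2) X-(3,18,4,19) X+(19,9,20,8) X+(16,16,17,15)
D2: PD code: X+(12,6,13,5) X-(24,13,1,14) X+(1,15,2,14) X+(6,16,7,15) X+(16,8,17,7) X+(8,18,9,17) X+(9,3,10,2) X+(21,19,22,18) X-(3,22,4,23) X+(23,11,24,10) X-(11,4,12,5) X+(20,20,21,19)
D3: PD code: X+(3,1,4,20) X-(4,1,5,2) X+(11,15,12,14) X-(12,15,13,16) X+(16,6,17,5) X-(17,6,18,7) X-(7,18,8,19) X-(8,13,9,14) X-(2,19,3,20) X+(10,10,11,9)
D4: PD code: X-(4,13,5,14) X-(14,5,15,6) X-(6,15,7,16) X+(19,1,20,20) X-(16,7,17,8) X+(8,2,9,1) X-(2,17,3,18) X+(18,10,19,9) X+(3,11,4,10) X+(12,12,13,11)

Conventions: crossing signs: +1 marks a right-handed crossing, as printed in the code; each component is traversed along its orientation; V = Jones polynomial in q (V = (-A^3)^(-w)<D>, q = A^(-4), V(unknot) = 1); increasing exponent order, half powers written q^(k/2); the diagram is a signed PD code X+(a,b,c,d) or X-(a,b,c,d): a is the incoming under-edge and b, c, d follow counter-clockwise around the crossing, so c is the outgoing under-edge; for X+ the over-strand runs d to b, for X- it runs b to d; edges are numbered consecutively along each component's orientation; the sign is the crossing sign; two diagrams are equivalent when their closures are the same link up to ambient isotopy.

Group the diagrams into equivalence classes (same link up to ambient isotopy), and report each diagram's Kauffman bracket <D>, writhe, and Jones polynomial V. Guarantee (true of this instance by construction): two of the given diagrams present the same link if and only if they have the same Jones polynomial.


classes: {D1, D2} | {D3} | {D4}
V(D1) = q - q^2 + 2q^3 - q^4 + q^5 - q^6  [10 crossings, <D> = -A^-6 + A^-2 - A^2 + 2A^6 - A^10 + A^14, w = +6]
V(D2) = q - q^2 + 2q^3 - q^4 + q^5 - q^6  [12 crossings, <D> = -A^-6 + A^-2 - A^2 + 2A^6 - A^10 + A^14, w = +6]
V(D3) = 1  [10 crossings, <D> = A^-6, w = -2]
V(D4) = q^-5 - 2q^-4 + 2q^-3 - 2q^-2 + 2q^-1 - 1 + q  [10 crossings, <D> = A^-4 - 1 + 2A^4 - 2A^8 + 2A^12 - 2A^16 + A^20, w = 0]
note: V(q) takes 3 values over 4 diagrams, fixing the grouping


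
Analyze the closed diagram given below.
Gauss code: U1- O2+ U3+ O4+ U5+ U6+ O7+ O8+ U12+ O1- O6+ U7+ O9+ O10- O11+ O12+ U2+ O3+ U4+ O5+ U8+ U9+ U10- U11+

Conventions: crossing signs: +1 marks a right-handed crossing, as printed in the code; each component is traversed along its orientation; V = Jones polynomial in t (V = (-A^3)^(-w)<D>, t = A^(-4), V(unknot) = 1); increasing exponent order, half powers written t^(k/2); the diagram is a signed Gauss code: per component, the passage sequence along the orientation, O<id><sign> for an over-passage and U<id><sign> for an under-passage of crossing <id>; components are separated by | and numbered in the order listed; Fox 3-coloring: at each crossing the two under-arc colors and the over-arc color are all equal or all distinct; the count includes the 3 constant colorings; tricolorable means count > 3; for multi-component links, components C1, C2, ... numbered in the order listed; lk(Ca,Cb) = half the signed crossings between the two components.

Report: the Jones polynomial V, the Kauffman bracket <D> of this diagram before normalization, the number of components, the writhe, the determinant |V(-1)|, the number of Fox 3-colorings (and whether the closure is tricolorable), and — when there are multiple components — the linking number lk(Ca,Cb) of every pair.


V(t) = t^3 + 2t^5 - 2t^6 + 2t^7 - 3t^8 + 2t^9 - 2t^10 + t^11
bracket: A^-20 - 2A^-16 + 2A^-12 - 3A^-8 + 2A^-4 - 2 + 2A^4 + A^12, w = +8
1 component, writhe +8, over 12 crossings
det 15, colorings 9 of 3^12 — tricolorable
observation: w = +8 (over 12 crossings) is diagram-only; (-A^3)^(-8) removes it from V


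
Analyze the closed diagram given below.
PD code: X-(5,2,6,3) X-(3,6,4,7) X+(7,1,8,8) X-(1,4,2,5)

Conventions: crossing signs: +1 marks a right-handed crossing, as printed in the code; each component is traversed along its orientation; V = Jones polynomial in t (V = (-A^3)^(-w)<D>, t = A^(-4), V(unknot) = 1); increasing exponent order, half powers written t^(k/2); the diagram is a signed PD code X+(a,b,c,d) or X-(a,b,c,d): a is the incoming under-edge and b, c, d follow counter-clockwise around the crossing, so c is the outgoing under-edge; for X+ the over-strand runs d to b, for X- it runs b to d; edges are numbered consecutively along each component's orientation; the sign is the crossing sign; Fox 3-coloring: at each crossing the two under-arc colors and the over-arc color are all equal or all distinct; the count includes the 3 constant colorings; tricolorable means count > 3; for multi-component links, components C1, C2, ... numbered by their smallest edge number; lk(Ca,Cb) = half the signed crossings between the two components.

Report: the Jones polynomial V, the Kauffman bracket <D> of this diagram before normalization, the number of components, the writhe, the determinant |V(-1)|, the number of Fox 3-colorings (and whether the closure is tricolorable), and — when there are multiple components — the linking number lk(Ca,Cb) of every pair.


V(t) = -t^-4 + t^-3 + t^-1
bracket: A^-2 + A^6 - A^10, w = -2
1 component, writhe -2, over 4 crossings
det 3, colorings 9 of 3^4 — tricolorable
observation: V spans 3 powers of t: at least 3 crossings in any diagram


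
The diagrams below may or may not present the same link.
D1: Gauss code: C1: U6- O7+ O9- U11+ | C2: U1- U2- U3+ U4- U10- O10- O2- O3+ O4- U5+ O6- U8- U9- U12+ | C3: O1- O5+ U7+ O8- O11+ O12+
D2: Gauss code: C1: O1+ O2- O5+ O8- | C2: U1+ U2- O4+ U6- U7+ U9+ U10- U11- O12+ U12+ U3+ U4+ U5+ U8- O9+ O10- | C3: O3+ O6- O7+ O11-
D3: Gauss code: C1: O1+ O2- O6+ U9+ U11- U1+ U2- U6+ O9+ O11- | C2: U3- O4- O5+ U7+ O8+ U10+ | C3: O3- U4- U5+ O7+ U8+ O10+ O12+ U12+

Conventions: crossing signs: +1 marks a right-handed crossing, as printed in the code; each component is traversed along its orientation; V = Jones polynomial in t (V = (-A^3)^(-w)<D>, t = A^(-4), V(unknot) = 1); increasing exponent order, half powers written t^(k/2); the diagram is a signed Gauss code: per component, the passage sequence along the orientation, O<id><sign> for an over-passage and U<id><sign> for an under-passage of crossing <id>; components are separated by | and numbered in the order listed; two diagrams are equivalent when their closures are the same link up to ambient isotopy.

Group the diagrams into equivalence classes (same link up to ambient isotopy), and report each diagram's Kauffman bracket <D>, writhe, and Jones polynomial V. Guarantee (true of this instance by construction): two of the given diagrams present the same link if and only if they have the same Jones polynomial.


equivalence classes: {D1} | {D2} | {D3}
D1 (bracket A^-14 + 2A^-6 + A^2; 12 crossings at w = -2): V = t^-2 + 2 + t^2
V(D2) = t^-1 + 2 + t  (w +2, c 12, <D> = A^2 + 2A^6 + A^10)
V(D3) = 1 + t + t^2 + t^3  (w +4, c 12, <D> = 1 + A^4 + A^8 + A^12)
observation: comparing 3 Jones polynomials yields 3 groups


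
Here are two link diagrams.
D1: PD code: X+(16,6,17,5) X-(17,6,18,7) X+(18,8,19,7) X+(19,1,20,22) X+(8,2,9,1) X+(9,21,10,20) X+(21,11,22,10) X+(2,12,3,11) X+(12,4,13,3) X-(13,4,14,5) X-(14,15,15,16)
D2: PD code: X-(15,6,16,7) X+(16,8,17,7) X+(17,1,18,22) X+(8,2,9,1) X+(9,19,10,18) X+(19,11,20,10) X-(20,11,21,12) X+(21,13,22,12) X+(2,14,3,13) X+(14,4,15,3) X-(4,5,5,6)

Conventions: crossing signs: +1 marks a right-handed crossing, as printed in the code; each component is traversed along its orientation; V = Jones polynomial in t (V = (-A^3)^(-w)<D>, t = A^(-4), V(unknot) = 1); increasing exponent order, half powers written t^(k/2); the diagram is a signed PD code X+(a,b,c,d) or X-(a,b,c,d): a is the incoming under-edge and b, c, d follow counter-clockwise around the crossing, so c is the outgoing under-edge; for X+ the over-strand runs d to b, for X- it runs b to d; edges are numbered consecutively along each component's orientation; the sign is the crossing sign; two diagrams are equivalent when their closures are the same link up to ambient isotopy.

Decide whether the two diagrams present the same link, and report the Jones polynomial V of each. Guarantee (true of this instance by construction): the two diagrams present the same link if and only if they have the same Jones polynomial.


equivalent: yes
V(D1) = t^2 + t^4 - t^5 + t^6 - t^7  (w +5, c 11, <D> = A^-13 - A^-9 + A^-5 - A^-1 - A^7)
V(D2) = t^2 + t^4 - t^5 + t^6 - t^7  [11 crossings, <D> = A^-13 - A^-9 + A^-5 - A^-1 - A^7, w = +5]
key observation: one V(t) for all 2 diagrams — one class (guaranteed)
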